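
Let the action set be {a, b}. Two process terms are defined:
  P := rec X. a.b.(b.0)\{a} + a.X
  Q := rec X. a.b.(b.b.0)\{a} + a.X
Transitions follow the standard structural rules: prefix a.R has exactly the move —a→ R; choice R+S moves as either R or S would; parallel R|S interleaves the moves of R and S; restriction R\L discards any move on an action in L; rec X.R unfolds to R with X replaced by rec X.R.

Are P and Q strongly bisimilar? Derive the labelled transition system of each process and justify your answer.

P ≁ Q

Reachable graph of P (4 states):
  s0 = rec X. a.b.(b.0)\{a} + a.X :: ··a··> s0, ··a··> s1
  s1 = b.(b.0)\{a} :: ··b··> s2
  s2 = (b.0)\{a} :: ··b··> s3
  s3 = 0\{a} :: (no moves)
Reachable graph of Q (5 states):
  t0 = rec X. a.b.(b.b.0)\{a} + a.X :: ··a··> t0, ··a··> t1
  t1 = b.(b.b.0)\{a} :: ··b··> t2
  t2 = (b.b.0)\{a} :: ··b··> t3
  t3 = (b.0)\{a} :: ··b··> t4
  t4 = 0\{a} :: (no moves)
Bisimilarity quotient blocks:
  B0 = {s0}
  B1 = {s1, t2}
  B2 = {s2, t3}
  B3 = {s3, t4}
  B4 = {t0}
  B5 = {t1}
s0 ∈ B0, t0 ∈ B4 → different blocks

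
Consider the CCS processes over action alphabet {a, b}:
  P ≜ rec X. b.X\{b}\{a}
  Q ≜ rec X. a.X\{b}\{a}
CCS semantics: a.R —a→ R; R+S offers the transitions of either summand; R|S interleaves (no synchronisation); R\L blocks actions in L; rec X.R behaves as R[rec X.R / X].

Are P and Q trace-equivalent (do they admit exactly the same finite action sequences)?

Reachable graph of P (2 states):
  u0 = rec X. b.X\{b}\{a} ⊢ ··b··> u1
  u1 = (rec X. b.X\{b}\{a})\{b}\{a} ⊢ deadlocked
Reachable graph of Q (2 states):
  v0 = rec X. a.X\{b}\{a} ⊢ ··a··> v1
  v1 = (rec X. a.X\{b}\{a})\{b}\{a} ⊢ deadlocked
Executing b from P (initial set {u0}):
  after b @ step 1: {u1}
  — P admits the full trace.
Executing b from Q (initial set {v0}):
  after b @ step 1: no successor for Q

NO — witness ⟨b⟩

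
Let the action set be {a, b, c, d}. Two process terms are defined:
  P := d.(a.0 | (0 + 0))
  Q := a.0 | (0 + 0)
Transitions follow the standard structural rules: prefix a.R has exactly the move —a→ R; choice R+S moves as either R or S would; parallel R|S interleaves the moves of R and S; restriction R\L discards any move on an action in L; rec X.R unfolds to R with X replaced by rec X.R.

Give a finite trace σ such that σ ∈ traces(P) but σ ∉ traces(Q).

LTS(P): 3 reachable states
  u0 = d.(a.0 | (0 + 0)) :: ··d··> u1
  u1 = a.0 | (0 + 0) :: ··a··> u2
  u2 = 0 | (0 + 0) :: deadlocked
LTS(Q): 2 reachable states
  v0 = a.0 | (0 + 0) :: ··a··> v1
  v1 = 0 | (0 + 0) :: deadlocked
Executing d from P (initial set {u0}):
  step 1 (d): {u1}
  — P admits the full trace.
Executing d from Q (initial set {v0}):
  step 1 (d): ∅ (Q stuck)

d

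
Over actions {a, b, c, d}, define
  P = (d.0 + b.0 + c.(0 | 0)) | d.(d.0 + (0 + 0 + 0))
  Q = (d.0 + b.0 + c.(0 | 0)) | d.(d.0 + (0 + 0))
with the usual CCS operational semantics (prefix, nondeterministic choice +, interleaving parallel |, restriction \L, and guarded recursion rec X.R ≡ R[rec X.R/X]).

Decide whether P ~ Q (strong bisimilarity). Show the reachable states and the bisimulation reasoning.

Reachable graph of P (9 states):
  p0 = (d.0 + b.0 + c.(0 | 0)) | d.(d.0 + (0 + 0 + 0)) | -b-> p1, -c-> p2, -d-> p1, -d-> p3
  p1 = 0 | d.(d.0 + (0 + 0 + 0)) | -d-> p4
  p2 = 0 | 0 | d.(d.0 + (0 + 0 + 0)) | -d-> p5
  p3 = (d.0 + b.0 + c.(0 | 0)) | (d.0 + (0 + 0 + 0)) | -b-> p4, -c-> p5, -d-> p4, -d-> p6
  p4 = 0 | (d.0 + (0 + 0 + 0)) | -d-> p7
  p5 = 0 | 0 | (d.0 + (0 + 0 + 0)) | -d-> p8
  p6 = (d.0 + b.0 + c.(0 | 0)) | 0 | -b-> p7, -c-> p8, -d-> p7
  p7 = 0 | 0 | (no moves)
  p8 = 0 | 0 | 0 | (no moves)
Reachable graph of Q (9 states):
  q0 = (d.0 + b.0 + c.(0 | 0)) | d.(d.0 + (0 + 0)) | -b-> q1, -c-> q2, -d-> q1, -d-> q3
  q1 = 0 | d.(d.0 + (0 + 0)) | -d-> q4
  q2 = 0 | 0 | d.(d.0 + (0 + 0)) | -d-> q5
  q3 = (d.0 + b.0 + c.(0 | 0)) | (d.0 + (0 + 0)) | -b-> q4, -c-> q5, -d-> q4, -d-> q6
  q4 = 0 | (d.0 + (0 + 0)) | -d-> q7
  q5 = 0 | 0 | (d.0 + (0 + 0)) | -d-> q8
  q6 = (d.0 + b.0 + c.(0 | 0)) | 0 | -b-> q7, -c-> q8, -d-> q7
  q7 = 0 | 0 | (no moves)
  q8 = 0 | 0 | 0 | (no moves)
Partition-refinement fixed point:
  B0 = {p0, q0}
  B1 = {p3, q3}
  B2 = {p6, q6}
  B3 = {p7, p8, q7, q8}
  B4 = {p4, p5, q4, q5}
  B5 = {p1, p2, q1, q2}
p0 ∈ B0, q0 ∈ B0 → same block

P ~ Q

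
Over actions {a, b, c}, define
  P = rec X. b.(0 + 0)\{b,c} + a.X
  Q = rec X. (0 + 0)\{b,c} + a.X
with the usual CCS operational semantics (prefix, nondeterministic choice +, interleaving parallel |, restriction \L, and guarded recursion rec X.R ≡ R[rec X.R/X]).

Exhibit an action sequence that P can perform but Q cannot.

LTS(P): 2 reachable states
  u0 = rec X. b.(0 + 0)\{b,c} + a.X → -a-> u0, -b-> u1
  u1 = (0 + 0)\{b,c} → (no moves)
LTS(Q): 1 reachable states
  v0 = rec X. (0 + 0)\{b,c} + a.X → -a-> v0
Executing b from P (initial set {u0}):
  [1] b ⇒ {u1}
  — P admits the full trace.
Executing b from Q (initial set {v0}):
  [1] b ⇒ no successor for Q

b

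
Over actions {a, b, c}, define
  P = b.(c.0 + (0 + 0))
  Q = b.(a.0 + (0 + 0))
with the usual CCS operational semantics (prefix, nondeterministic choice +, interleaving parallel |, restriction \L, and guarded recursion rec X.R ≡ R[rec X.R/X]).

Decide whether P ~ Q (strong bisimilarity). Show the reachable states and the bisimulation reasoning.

P's transition system — 3 states:
  s0 = b.(c.0 + (0 + 0)) | --b--▸ s1
  s1 = c.0 + (0 + 0) | --c--▸ s2
  s2 = 0 | ∅
Q's transition system — 3 states:
  t0 = b.(a.0 + (0 + 0)) | --b--▸ t1
  t1 = a.0 + (0 + 0) | --a--▸ t2
  t2 = 0 | ∅
Bisimilarity quotient blocks:
  B0 = {s0}
  B1 = {s1}
  B2 = {s2, t2}
  B3 = {t0}
  B4 = {t1}
s0 ∈ B0, t0 ∈ B3 → different blocks

P ≁ Q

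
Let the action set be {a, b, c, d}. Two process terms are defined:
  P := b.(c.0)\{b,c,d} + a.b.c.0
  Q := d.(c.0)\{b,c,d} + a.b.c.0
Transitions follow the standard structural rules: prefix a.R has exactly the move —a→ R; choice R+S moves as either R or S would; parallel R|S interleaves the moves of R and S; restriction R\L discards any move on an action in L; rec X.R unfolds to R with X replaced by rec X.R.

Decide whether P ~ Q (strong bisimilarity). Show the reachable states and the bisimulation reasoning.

not bisimilar

Reachable graph of P (5 states):
  p0 = b.(c.0)\{b,c,d} + a.b.c.0 ⊢ --a--▸ p1, --b--▸ p2
  p1 = b.c.0 ⊢ --b--▸ p3
  p2 = (c.0)\{b,c,d} ⊢ stopped
  p3 = c.0 ⊢ --c--▸ p4
  p4 = 0 ⊢ stopped
Reachable graph of Q (5 states):
  q0 = d.(c.0)\{b,c,d} + a.b.c.0 ⊢ --a--▸ q1, --d--▸ q2
  q1 = b.c.0 ⊢ --b--▸ q3
  q2 = (c.0)\{b,c,d} ⊢ stopped
  q3 = c.0 ⊢ --c--▸ q4
  q4 = 0 ⊢ stopped
Bisimilarity quotient blocks:
  B0 = {p0}
  B1 = {p2, p4, q2, q4}
  B2 = {p1, q1}
  B3 = {p3, q3}
  B4 = {q0}
p0 ∈ B0, q0 ∈ B4 → different blocks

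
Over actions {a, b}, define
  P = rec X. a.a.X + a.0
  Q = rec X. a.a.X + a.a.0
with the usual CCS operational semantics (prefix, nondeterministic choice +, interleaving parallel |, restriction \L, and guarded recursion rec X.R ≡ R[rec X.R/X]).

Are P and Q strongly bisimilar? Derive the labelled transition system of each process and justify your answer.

P's transition system — 3 states:
  s0 = rec X. a.a.X + a.0 :: ··a··> s1, ··a··> s2
  s1 = 0 :: ∅
  s2 = a.(rec X. a.a.X + a.0) :: ··a··> s0
Q's transition system — 4 states:
  t0 = rec X. a.a.X + a.a.0 :: ··a··> t1, ··a··> t2
  t1 = a.(rec X. a.a.X + a.a.0) :: ··a··> t0
  t2 = a.0 :: ··a··> t3
  t3 = 0 :: ∅
Bisimilarity quotient blocks:
  B0 = {s0}
  B1 = {s1, t3}
  B2 = {s2}
  B3 = {t0}
  B4 = {t1}
  B5 = {t2}
s0 ∈ B0, t0 ∈ B3 → different blocks

P ≁ Q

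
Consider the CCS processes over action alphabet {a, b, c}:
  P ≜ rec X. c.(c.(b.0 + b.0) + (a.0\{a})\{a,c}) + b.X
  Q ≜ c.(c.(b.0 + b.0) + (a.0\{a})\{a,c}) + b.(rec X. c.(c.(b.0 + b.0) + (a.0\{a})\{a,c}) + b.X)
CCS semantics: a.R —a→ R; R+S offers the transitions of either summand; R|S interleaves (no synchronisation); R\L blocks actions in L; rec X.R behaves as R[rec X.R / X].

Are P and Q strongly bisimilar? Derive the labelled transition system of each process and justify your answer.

P's transition system — 4 states:
  s0 = rec X. c.(c.(b.0 + b.0) + (a.0\{a})\{a,c}) + b.X → --b--▸ s0, --c--▸ s1
  s1 = c.(b.0 + b.0) + (a.0\{a})\{a,c} → --c--▸ s2
  s2 = b.0 + b.0 → --b--▸ s3
  s3 = 0 → (no moves)
Q's transition system — 5 states:
  t0 = c.(c.(b.0 + b.0) + (a.0\{a})\{a,c}) + b.(rec X. c.(c.(b.0 + b.0) + (a.0\{a})\{a,c}) + b.X) → --b--▸ t1, --c--▸ t2
  t1 = rec X. c.(c.(b.0 + b.0) + (a.0\{a})\{a,c}) + b.X → --b--▸ t1, --c--▸ t2
  t2 = c.(b.0 + b.0) + (a.0\{a})\{a,c} → --c--▸ t3
  t3 = b.0 + b.0 → --b--▸ t4
  t4 = 0 → (no moves)
Coarsest stable partition (strong bisimilarity classes):
  B0 = {s0, t0, t1}
  B1 = {s1, t2}
  B2 = {s2, t3}
  B3 = {s3, t4}
s0 ∈ B0, t0 ∈ B0 → same block

P ~ Q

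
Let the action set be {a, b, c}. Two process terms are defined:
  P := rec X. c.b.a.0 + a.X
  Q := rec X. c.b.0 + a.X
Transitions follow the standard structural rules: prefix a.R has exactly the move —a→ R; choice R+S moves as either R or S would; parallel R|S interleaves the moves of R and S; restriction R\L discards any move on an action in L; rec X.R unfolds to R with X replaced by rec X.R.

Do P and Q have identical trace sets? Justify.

Reachable graph of P (4 states):
  u0 = rec X. c.b.a.0 + a.X ⊢ —a→ u0, —c→ u1
  u1 = b.a.0 ⊢ —b→ u2
  u2 = a.0 ⊢ —a→ u3
  u3 = 0 ⊢ (no moves)
Reachable graph of Q (3 states):
  v0 = rec X. c.b.0 + a.X ⊢ —a→ v0, —c→ v1
  v1 = b.0 ⊢ —b→ v2
  v2 = 0 ⊢ (no moves)
Executing cba from P (initial set {u0}):
  after c @ step 1: {u1}
  after b @ step 2: {u2}
  after a @ step 3: {u3}
  P completes σ.
Executing cba from Q (initial set {v0}):
  after c @ step 1: {v1}
  after b @ step 2: {v2}
  after a @ step 3: ∅ (Q stuck)

trace-distinct — witness ⟨cba⟩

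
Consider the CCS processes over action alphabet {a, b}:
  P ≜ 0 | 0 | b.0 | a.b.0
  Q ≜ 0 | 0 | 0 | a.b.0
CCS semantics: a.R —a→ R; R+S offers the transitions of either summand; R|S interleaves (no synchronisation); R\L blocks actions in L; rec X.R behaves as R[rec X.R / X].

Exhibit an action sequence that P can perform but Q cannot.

P's transition system — 6 states:
  s0 = 0 | 0 | b.0 | a.b.0 → -a-> s1, -b-> s2
  s1 = 0 | 0 | b.0 | b.0 → -b-> s3, -b-> s4
  s2 = 0 | 0 | 0 | a.b.0 → -a-> s3
  s3 = 0 | 0 | 0 | b.0 → -b-> s5
  s4 = 0 | 0 | b.0 | 0 → -b-> s5
  s5 = 0 | 0 | 0 | 0 → ·
Q's transition system — 3 states:
  t0 = 0 | 0 | 0 | a.b.0 → -a-> t1
  t1 = 0 | 0 | 0 | b.0 → -b-> t2
  t2 = 0 | 0 | 0 | 0 → ·
Trace ⟨b⟩ through P, begin at {s0}:
  step 1 (b): {s2}
  P completes σ.
Trace ⟨b⟩ through Q, begin at {t0}:
  step 1 (b): ∅ (Q stuck)

b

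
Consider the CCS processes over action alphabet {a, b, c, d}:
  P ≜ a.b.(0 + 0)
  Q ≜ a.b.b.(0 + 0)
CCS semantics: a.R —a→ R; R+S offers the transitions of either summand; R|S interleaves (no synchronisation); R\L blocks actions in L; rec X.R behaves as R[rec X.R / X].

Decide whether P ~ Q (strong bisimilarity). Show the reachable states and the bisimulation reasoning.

NO

P's transition system — 3 states:
  p0 = a.b.(0 + 0) :: —a→ p1
  p1 = b.(0 + 0) :: —b→ p2
  p2 = 0 + 0 :: (no moves)
Q's transition system — 4 states:
  q0 = a.b.b.(0 + 0) :: —a→ q1
  q1 = b.b.(0 + 0) :: —b→ q2
  q2 = b.(0 + 0) :: —b→ q3
  q3 = 0 + 0 :: (no moves)
Partition-refinement fixed point:
  B0 = {p0}
  B1 = {p1, q2}
  B2 = {p2, q3}
  B3 = {q0}
  B4 = {q1}
p0 ∈ B0, q0 ∈ B3 → different blocks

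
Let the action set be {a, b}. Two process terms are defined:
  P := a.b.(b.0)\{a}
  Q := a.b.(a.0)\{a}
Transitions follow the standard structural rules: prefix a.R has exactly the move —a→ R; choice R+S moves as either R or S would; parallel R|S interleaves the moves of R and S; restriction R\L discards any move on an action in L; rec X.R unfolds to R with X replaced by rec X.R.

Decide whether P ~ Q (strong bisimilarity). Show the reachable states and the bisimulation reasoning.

P ≁ Q

LTS(P): 4 reachable states
  s0 = a.b.(b.0)\{a} → --a--▸ s1
  s1 = b.(b.0)\{a} → --b--▸ s2
  s2 = (b.0)\{a} → --b--▸ s3
  s3 = 0\{a} → deadlocked
LTS(Q): 3 reachable states
  t0 = a.b.(a.0)\{a} → --a--▸ t1
  t1 = b.(a.0)\{a} → --b--▸ t2
  t2 = (a.0)\{a} → deadlocked
Partition-refinement fixed point:
  B0 = {s0}
  B1 = {s1}
  B2 = {s2, t1}
  B3 = {s3, t2}
  B4 = {t0}
s0 ∈ B0, t0 ∈ B4 → different blocks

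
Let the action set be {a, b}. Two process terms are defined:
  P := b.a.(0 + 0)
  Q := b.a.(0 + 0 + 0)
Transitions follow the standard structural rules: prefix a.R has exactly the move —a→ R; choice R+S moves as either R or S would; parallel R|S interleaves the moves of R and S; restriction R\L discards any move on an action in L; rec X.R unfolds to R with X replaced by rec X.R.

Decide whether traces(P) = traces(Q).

traces(P) = traces(Q)

Reachable graph of P (3 states):
  u0 = b.a.(0 + 0) ⊢ —b→ u1
  u1 = a.(0 + 0) ⊢ —a→ u2
  u2 = 0 + 0 ⊢ (no moves)
Reachable graph of Q (3 states):
  v0 = b.a.(0 + 0 + 0) ⊢ —b→ v1
  v1 = a.(0 + 0 + 0) ⊢ —a→ v2
  v2 = 0 + 0 + 0 ⊢ (no moves)
Bisimilarity quotient blocks:
  B0 = {u0, v0}
  B1 = {u1, v1}
  B2 = {u2, v2}
u0 ∈ B0, v0 ∈ B0 → same block
Bisimilar ⇒ trace-equivalent.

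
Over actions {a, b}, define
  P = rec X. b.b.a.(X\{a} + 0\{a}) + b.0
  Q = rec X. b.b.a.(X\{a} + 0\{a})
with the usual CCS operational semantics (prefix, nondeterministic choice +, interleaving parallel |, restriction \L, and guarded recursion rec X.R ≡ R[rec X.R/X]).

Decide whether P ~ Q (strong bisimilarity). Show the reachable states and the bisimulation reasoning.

NO

P's transition system — 8 states:
  m0 = rec X. b.b.a.(X\{a} + 0\{a}) + b.0 has moves ··b··> m1, ··b··> m2
  m1 = 0 has moves (no moves)
  m2 = b.a.((rec X. b.b.a.(X\{a} + 0\{a}) + b.0)\{a} + 0\{a}) has moves ··b··> m3
  m3 = a.((rec X. b.b.a.(X\{a} + 0\{a}) + b.0)\{a} + 0\{a}) has moves ··a··> m4
  m4 = (rec X. b.b.a.(X\{a} + 0\{a}) + b.0)\{a} + 0\{a} has moves ··b··> m5, ··b··> m6
  m5 = (b.a.((rec X. b.b.a.(X\{a} + 0\{a}) + b.0)\{a} + 0\{a}))\{a} has moves ··b··> m7
  m6 = 0\{a} has moves (no moves)
  m7 = (a.((rec X. b.b.a.(X\{a} + 0\{a}) + b.0)\{a} + 0\{a}))\{a} has moves (no moves)
Q's transition system — 6 states:
  n0 = rec X. b.b.a.(X\{a} + 0\{a}) has moves ··b··> n1
  n1 = b.a.((rec X. b.b.a.(X\{a} + 0\{a}))\{a} + 0\{a}) has moves ··b··> n2
  n2 = a.((rec X. b.b.a.(X\{a} + 0\{a}))\{a} + 0\{a}) has moves ··a··> n3
  n3 = (rec X. b.b.a.(X\{a} + 0\{a}))\{a} + 0\{a} has moves ··b··> n4
  n4 = (b.a.((rec X. b.b.a.(X\{a} + 0\{a}))\{a} + 0\{a}))\{a} has moves ··b··> n5
  n5 = (a.((rec X. b.b.a.(X\{a} + 0\{a}))\{a} + 0\{a}))\{a} has moves (no moves)
Partition-refinement fixed point:
  B0 = {m0}
  B1 = {m2}
  B2 = {m3}
  B3 = {m4}
  B4 = {m1, m6, m7, n5}
  B5 = {m5, n4}
  B6 = {n0}
  B7 = {n1}
  B8 = {n2}
  B9 = {n3}
m0 ∈ B0, n0 ∈ B6 → different blocks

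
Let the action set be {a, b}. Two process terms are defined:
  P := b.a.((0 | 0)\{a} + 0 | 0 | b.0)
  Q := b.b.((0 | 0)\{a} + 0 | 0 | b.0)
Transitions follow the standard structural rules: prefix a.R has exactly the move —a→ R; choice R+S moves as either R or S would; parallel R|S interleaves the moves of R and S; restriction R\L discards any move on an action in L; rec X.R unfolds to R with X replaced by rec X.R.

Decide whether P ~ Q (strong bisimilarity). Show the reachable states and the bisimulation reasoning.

LTS(P): 4 reachable states
  p0 = b.a.((0 | 0)\{a} + 0 | 0 | b.0) :: =b=> p1
  p1 = a.((0 | 0)\{a} + 0 | 0 | b.0) :: =a=> p2
  p2 = (0 | 0)\{a} + 0 | 0 | b.0 :: =b=> p3
  p3 = 0 | 0 | 0 :: ∅
LTS(Q): 4 reachable states
  q0 = b.b.((0 | 0)\{a} + 0 | 0 | b.0) :: =b=> q1
  q1 = b.((0 | 0)\{a} + 0 | 0 | b.0) :: =b=> q2
  q2 = (0 | 0)\{a} + 0 | 0 | b.0 :: =b=> q3
  q3 = 0 | 0 | 0 :: ∅
Partition-refinement fixed point:
  B0 = {p0}
  B1 = {p1}
  B2 = {p2, q2}
  B3 = {p3, q3}
  B4 = {q0}
  B5 = {q1}
p0 ∈ B0, q0 ∈ B4 → different blocks

NO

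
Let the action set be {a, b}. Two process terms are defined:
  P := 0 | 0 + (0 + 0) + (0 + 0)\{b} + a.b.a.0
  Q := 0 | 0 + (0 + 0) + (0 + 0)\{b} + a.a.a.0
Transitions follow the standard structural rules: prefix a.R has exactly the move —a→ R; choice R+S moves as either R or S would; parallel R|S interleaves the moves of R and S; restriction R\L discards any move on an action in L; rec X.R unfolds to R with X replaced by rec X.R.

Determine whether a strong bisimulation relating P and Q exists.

P's transition system — 4 states:
  u0 = 0 | 0 + (0 + 0) + (0 + 0)\{b} + a.b.a.0 | —a→ u1
  u1 = b.a.0 | —b→ u2
  u2 = a.0 | —a→ u3
  u3 = 0 | stopped
Q's transition system — 4 states:
  v0 = 0 | 0 + (0 + 0) + (0 + 0)\{b} + a.a.a.0 | —a→ v1
  v1 = a.a.0 | —a→ v2
  v2 = a.0 | —a→ v3
  v3 = 0 | stopped
Partition-refinement fixed point:
  B0 = {u0}
  B1 = {u1}
  B2 = {u2, v2}
  B3 = {u3, v3}
  B4 = {v0}
  B5 = {v1}
u0 ∈ B0, v0 ∈ B4 → different blocks

not bisimilar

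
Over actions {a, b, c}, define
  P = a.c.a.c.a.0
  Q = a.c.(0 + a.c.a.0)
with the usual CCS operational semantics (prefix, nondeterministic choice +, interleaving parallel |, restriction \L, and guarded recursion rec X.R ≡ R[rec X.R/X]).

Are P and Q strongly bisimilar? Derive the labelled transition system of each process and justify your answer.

LTS(P): 6 reachable states
  s0 = a.c.a.c.a.0 has moves -a-> s1
  s1 = c.a.c.a.0 has moves -c-> s2
  s2 = a.c.a.0 has moves -a-> s3
  s3 = c.a.0 has moves -c-> s4
  s4 = a.0 has moves -a-> s5
  s5 = 0 has moves ∅
LTS(Q): 6 reachable states
  t0 = a.c.(0 + a.c.a.0) has moves -a-> t1
  t1 = c.(0 + a.c.a.0) has moves -c-> t2
  t2 = 0 + a.c.a.0 has moves -a-> t3
  t3 = c.a.0 has moves -c-> t4
  t4 = a.0 has moves -a-> t5
  t5 = 0 has moves ∅
Coarsest stable partition (strong bisimilarity classes):
  B0 = {s0, t0}
  B1 = {s1, t1}
  B2 = {s2, t2}
  B3 = {s3, t3}
  B4 = {s4, t4}
  B5 = {s5, t5}
s0 ∈ B0, t0 ∈ B0 → same block

bisimilar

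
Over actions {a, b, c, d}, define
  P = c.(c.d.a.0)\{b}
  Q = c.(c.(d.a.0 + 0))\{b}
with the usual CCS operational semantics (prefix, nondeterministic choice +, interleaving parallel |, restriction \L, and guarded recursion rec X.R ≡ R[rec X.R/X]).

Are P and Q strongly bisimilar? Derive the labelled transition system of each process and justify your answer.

P ~ Q

LTS(P): 5 reachable states
  p0 = c.(c.d.a.0)\{b} ⊢ —c→ p1
  p1 = (c.d.a.0)\{b} ⊢ —c→ p2
  p2 = (d.a.0)\{b} ⊢ —d→ p3
  p3 = (a.0)\{b} ⊢ —a→ p4
  p4 = 0\{b} ⊢ (no moves)
LTS(Q): 5 reachable states
  q0 = c.(c.(d.a.0 + 0))\{b} ⊢ —c→ q1
  q1 = (c.(d.a.0 + 0))\{b} ⊢ —c→ q2
  q2 = (d.a.0 + 0)\{b} ⊢ —d→ q3
  q3 = (a.0)\{b} ⊢ —a→ q4
  q4 = 0\{b} ⊢ (no moves)
Bisimilarity quotient blocks:
  B0 = {p0, q0}
  B1 = {p1, q1}
  B2 = {p2, q2}
  B3 = {p3, q3}
  B4 = {p4, q4}
p0 ∈ B0, q0 ∈ B0 → same block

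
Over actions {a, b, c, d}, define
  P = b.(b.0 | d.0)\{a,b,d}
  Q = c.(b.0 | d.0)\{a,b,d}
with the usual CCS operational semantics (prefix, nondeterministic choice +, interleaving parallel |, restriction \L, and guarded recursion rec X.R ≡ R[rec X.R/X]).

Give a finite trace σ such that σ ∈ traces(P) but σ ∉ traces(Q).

Reachable graph of P (2 states):
  s0 = b.(b.0 | d.0)\{a,b,d} :: —b→ s1
  s1 = (b.0 | d.0)\{a,b,d} :: (no moves)
Reachable graph of Q (2 states):
  t0 = c.(b.0 | d.0)\{a,b,d} :: —c→ t1
  t1 = (b.0 | d.0)\{a,b,d} :: (no moves)
Run σ = ⟨b⟩ on P: start {s0}
  after b @ step 1: {s1}
  P completes σ.
Run σ = ⟨b⟩ on Q: start {t0}
  after b @ step 1: ∅ (Q stuck)

b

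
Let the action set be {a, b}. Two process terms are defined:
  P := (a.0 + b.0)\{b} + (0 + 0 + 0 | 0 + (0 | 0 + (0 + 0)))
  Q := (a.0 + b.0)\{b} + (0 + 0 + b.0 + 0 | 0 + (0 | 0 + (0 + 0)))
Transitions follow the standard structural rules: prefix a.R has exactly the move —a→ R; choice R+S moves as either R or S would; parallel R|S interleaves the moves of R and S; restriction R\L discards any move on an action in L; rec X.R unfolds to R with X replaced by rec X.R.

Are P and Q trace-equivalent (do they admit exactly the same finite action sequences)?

NO — witness ⟨b⟩

Reachable graph of P (2 states):
  p0 = (a.0 + b.0)\{b} + (0 + 0 + 0 | 0 + (0 | 0 + (0 + 0))) has moves —a→ p1
  p1 = 0\{b} has moves stopped
Reachable graph of Q (3 states):
  q0 = (a.0 + b.0)\{b} + (0 + 0 + b.0 + 0 | 0 + (0 | 0 + (0 + 0))) has moves —a→ q1, —b→ q2
  q1 = 0\{b} has moves stopped
  q2 = 0 has moves stopped
Run σ = ⟨b⟩ on Q: start {q0}
  after b @ step 1: {q2}
  ✓ Q
Run σ = ⟨b⟩ on P: start {p0}
  after b @ step 1: no successor for P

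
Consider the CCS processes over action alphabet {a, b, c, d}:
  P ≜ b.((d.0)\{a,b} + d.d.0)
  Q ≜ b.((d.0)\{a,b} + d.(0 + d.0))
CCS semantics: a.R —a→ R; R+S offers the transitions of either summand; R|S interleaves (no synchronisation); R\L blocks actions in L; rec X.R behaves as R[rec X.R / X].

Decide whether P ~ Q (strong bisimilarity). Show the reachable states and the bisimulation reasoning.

P's transition system — 5 states:
  m0 = b.((d.0)\{a,b} + d.d.0) | ··b··> m1
  m1 = (d.0)\{a,b} + d.d.0 | ··d··> m2, ··d··> m3
  m2 = 0\{a,b} | deadlocked
  m3 = d.0 | ··d··> m4
  m4 = 0 | deadlocked
Q's transition system — 5 states:
  n0 = b.((d.0)\{a,b} + d.(0 + d.0)) | ··b··> n1
  n1 = (d.0)\{a,b} + d.(0 + d.0) | ··d··> n2, ··d··> n3
  n2 = 0 + d.0 | ··d··> n4
  n3 = 0\{a,b} | deadlocked
  n4 = 0 | deadlocked
Coarsest stable partition (strong bisimilarity classes):
  B0 = {m0, n0}
  B1 = {m1, n1}
  B2 = {m2, m4, n3, n4}
  B3 = {m3, n2}
m0 ∈ B0, n0 ∈ B0 → same block

P ~ Q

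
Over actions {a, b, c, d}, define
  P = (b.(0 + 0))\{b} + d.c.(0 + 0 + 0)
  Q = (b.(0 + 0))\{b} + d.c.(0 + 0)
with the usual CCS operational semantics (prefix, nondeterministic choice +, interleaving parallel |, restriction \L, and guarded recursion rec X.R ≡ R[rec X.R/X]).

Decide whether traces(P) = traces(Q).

LTS(P): 3 reachable states
  u0 = (b.(0 + 0))\{b} + d.c.(0 + 0 + 0) ⊢ --d--▸ u1
  u1 = c.(0 + 0 + 0) ⊢ --c--▸ u2
  u2 = 0 + 0 + 0 ⊢ ·
LTS(Q): 3 reachable states
  v0 = (b.(0 + 0))\{b} + d.c.(0 + 0) ⊢ --d--▸ v1
  v1 = c.(0 + 0) ⊢ --c--▸ v2
  v2 = 0 + 0 ⊢ ·
Bisimilarity quotient blocks:
  B0 = {u0, v0}
  B1 = {u1, v1}
  B2 = {u2, v2}
u0 ∈ B0, v0 ∈ B0 → same block
Bisimilar ⇒ trace-equivalent.

trace-equivalent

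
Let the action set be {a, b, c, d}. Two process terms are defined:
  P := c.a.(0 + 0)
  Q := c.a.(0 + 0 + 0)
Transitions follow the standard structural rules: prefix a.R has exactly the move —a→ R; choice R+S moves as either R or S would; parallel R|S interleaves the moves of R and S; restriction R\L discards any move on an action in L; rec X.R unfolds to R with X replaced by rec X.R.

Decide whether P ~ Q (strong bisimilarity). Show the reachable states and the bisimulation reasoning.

P ~ Q

LTS(P): 3 reachable states
  m0 = c.a.(0 + 0) → -c-> m1
  m1 = a.(0 + 0) → -a-> m2
  m2 = 0 + 0 → ∅
LTS(Q): 3 reachable states
  n0 = c.a.(0 + 0 + 0) → -c-> n1
  n1 = a.(0 + 0 + 0) → -a-> n2
  n2 = 0 + 0 + 0 → ∅
Partition-refinement fixed point:
  B0 = {m0, n0}
  B1 = {m1, n1}
  B2 = {m2, n2}
m0 ∈ B0, n0 ∈ B0 → same block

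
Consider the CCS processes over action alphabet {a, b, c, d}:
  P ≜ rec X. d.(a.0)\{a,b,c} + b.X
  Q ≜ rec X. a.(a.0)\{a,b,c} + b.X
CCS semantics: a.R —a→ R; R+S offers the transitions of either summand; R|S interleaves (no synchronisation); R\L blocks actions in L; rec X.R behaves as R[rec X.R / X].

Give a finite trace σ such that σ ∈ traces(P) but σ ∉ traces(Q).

LTS(P): 2 reachable states
  u0 = rec X. d.(a.0)\{a,b,c} + b.X :: ··b··> u0, ··d··> u1
  u1 = (a.0)\{a,b,c} :: ·
LTS(Q): 2 reachable states
  v0 = rec X. a.(a.0)\{a,b,c} + b.X :: ··a··> v1, ··b··> v0
  v1 = (a.0)\{a,b,c} :: ·
Trace ⟨d⟩ through P, begin at {u0}:
  step 1 (d): {u1}
  P completes σ.
Trace ⟨d⟩ through Q, begin at {v0}:
  step 1 (d): ∅ (Q stuck)

d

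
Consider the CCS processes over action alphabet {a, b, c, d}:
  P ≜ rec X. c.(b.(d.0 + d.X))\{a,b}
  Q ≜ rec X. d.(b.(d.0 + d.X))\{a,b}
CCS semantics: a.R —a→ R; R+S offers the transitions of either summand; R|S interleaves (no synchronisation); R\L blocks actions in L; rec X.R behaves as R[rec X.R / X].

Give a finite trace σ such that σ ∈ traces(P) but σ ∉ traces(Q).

c

LTS(P): 2 reachable states
  p0 = rec X. c.(b.(d.0 + d.X))\{a,b} :: --c--▸ p1
  p1 = (b.(d.0 + d.(rec X. c.(b.(d.0 + d.X))\{a,b})))\{a,b} :: ∅
LTS(Q): 2 reachable states
  q0 = rec X. d.(b.(d.0 + d.X))\{a,b} :: --d--▸ q1
  q1 = (b.(d.0 + d.(rec X. d.(b.(d.0 + d.X))\{a,b})))\{a,b} :: ∅
Executing c from P (initial set {p0}):
  [1] c ⇒ {p1}
  — P admits the full trace.
Executing c from Q (initial set {q0}):
  [1] c ⇒ ∅  — Q cannot continue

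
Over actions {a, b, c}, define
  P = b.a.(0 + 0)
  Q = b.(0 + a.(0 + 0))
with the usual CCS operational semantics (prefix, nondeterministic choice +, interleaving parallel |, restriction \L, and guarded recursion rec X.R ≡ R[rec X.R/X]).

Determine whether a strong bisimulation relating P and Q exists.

YES

LTS(P): 3 reachable states
  u0 = b.a.(0 + 0) :: -b-> u1
  u1 = a.(0 + 0) :: -a-> u2
  u2 = 0 + 0 :: deadlocked
LTS(Q): 3 reachable states
  v0 = b.(0 + a.(0 + 0)) :: -b-> v1
  v1 = 0 + a.(0 + 0) :: -a-> v2
  v2 = 0 + 0 :: deadlocked
Coarsest stable partition (strong bisimilarity classes):
  B0 = {u0, v0}
  B1 = {u1, v1}
  B2 = {u2, v2}
u0 ∈ B0, v0 ∈ B0 → same block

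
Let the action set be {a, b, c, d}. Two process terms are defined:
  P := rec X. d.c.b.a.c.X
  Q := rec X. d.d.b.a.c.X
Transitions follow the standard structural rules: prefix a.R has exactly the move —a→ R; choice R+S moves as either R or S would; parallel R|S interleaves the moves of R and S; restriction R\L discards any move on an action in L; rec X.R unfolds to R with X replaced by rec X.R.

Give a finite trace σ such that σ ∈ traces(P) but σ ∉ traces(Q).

Reachable graph of P (5 states):
  m0 = rec X. d.c.b.a.c.X → =d=> m1
  m1 = c.b.a.c.(rec X. d.c.b.a.c.X) → =c=> m2
  m2 = b.a.c.(rec X. d.c.b.a.c.X) → =b=> m3
  m3 = a.c.(rec X. d.c.b.a.c.X) → =a=> m4
  m4 = c.(rec X. d.c.b.a.c.X) → =c=> m0
Reachable graph of Q (5 states):
  n0 = rec X. d.d.b.a.c.X → =d=> n1
  n1 = d.b.a.c.(rec X. d.d.b.a.c.X) → =d=> n2
  n2 = b.a.c.(rec X. d.d.b.a.c.X) → =b=> n3
  n3 = a.c.(rec X. d.d.b.a.c.X) → =a=> n4
  n4 = c.(rec X. d.d.b.a.c.X) → =c=> n0
Executing dc from P (initial set {m0}):
  after d @ step 1: {m1}
  after c @ step 2: {m2}
  P completes σ.
Executing dc from Q (initial set {n0}):
  after d @ step 1: {n1}
  after c @ step 2: ∅ (Q stuck)

dc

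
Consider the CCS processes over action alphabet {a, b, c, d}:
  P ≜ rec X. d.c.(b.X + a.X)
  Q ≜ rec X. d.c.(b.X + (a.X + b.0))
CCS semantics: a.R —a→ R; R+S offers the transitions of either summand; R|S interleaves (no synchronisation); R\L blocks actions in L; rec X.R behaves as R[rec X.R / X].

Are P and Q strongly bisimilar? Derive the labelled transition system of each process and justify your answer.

P ≁ Q

Reachable graph of P (3 states):
  m0 = rec X. d.c.(b.X + a.X) | =d=> m1
  m1 = c.(b.(rec X. d.c.(b.X + a.X)) + a.(rec X. d.c.(b.X + a.X))) | =c=> m2
  m2 = b.(rec X. d.c.(b.X + a.X)) + a.(rec X. d.c.(b.X + a.X)) | =a=> m0, =b=> m0
Reachable graph of Q (4 states):
  n0 = rec X. d.c.(b.X + (a.X + b.0)) | =d=> n1
  n1 = c.(b.(rec X. d.c.(b.X + (a.X + b.0))) + (a.(rec X. d.c.(b.X + (a.X + b.0))) + b.0)) | =c=> n2
  n2 = b.(rec X. d.c.(b.X + (a.X + b.0))) + (a.(rec X. d.c.(b.X + (a.X + b.0))) + b.0) | =a=> n0, =b=> n0, =b=> n3
  n3 = 0 | ·
Coarsest stable partition (strong bisimilarity classes):
  B0 = {m0}
  B1 = {m1}
  B2 = {m2}
  B3 = {n0}
  B4 = {n1}
  B5 = {n2}
  B6 = {n3}
m0 ∈ B0, n0 ∈ B3 → different blocks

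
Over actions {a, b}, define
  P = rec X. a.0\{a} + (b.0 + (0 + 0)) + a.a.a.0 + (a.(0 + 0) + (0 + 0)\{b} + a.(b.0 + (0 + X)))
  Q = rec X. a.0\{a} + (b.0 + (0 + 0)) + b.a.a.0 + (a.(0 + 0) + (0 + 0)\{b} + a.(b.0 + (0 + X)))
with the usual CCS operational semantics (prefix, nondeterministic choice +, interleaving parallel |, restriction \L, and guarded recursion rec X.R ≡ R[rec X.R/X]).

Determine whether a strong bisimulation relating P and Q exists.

NO

P's transition system — 7 states:
  p0 = rec X. a.0\{a} + (b.0 + (0 + 0)) + a.a.a.0 + (a.(0 + 0) + (0 + 0)\{b} + a.(b.0 + (0 + X))) → -a-> p1, -a-> p2, -a-> p3, -a-> p4, -b-> p5
  p1 = 0 + 0 → ∅
  p2 = 0\{a} → ∅
  p3 = a.a.0 → -a-> p6
  p4 = b.0 + (0 + (rec X. a.0\{a} + (b.0 + (0 + 0)) + a.a.a.0 + (a.(0 + 0) + (0 + 0)\{b} + a.(b.0 + (0 + X))))) → -a-> p1, -a-> p2, -a-> p3, -a-> p4, -b-> p5
  p5 = 0 → ∅
  p6 = a.0 → -a-> p5
Q's transition system — 7 states:
  q0 = rec X. a.0\{a} + (b.0 + (0 + 0)) + b.a.a.0 + (a.(0 + 0) + (0 + 0)\{b} + a.(b.0 + (0 + X))) → -a-> q1, -a-> q2, -a-> q3, -b-> q4, -b-> q5
  q1 = 0 + 0 → ∅
  q2 = 0\{a} → ∅
  q3 = b.0 + (0 + (rec X. a.0\{a} + (b.0 + (0 + 0)) + b.a.a.0 + (a.(0 + 0) + (0 + 0)\{b} + a.(b.0 + (0 + X))))) → -a-> q1, -a-> q2, -a-> q3, -b-> q4, -b-> q5
  q4 = 0 → ∅
  q5 = a.a.0 → -a-> q6
  q6 = a.0 → -a-> q4
Partition-refinement fixed point:
  B0 = {p0, p4}
  B1 = {p1, p2, p5, q1, q2, q4}
  B2 = {p3, q5}
  B3 = {p6, q6}
  B4 = {q0, q3}
p0 ∈ B0, q0 ∈ B4 → different blocks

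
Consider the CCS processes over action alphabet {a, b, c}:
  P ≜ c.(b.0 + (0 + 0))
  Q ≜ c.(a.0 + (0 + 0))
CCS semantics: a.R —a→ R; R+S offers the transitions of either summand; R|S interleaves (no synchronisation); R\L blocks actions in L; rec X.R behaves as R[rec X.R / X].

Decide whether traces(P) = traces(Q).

Reachable graph of P (3 states):
  s0 = c.(b.0 + (0 + 0)) | —c→ s1
  s1 = b.0 + (0 + 0) | —b→ s2
  s2 = 0 | ∅
Reachable graph of Q (3 states):
  t0 = c.(a.0 + (0 + 0)) | —c→ t1
  t1 = a.0 + (0 + 0) | —a→ t2
  t2 = 0 | ∅
Executing cb from P (initial set {s0}):
  after c @ step 1: {s1}
  after b @ step 2: {s2}
  — P admits the full trace.
Executing cb from Q (initial set {t0}):
  after c @ step 1: {t1}
  after b @ step 2: ∅  — Q cannot continue

NO — witness ⟨cb⟩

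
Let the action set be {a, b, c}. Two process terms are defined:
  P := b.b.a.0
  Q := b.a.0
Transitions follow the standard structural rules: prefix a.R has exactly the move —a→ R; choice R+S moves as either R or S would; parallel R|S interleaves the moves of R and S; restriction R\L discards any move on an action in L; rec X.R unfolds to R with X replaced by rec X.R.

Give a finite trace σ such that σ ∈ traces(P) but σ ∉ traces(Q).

bb

Reachable graph of P (4 states):
  s0 = b.b.a.0 has moves —b→ s1
  s1 = b.a.0 has moves —b→ s2
  s2 = a.0 has moves —a→ s3
  s3 = 0 has moves stopped
Reachable graph of Q (3 states):
  t0 = b.a.0 has moves —b→ t1
  t1 = a.0 has moves —a→ t2
  t2 = 0 has moves stopped
Executing bb from P (initial set {s0}):
  step 1 (b): {s1}
  step 2 (b): {s2}
  P completes σ.
Executing bb from Q (initial set {t0}):
  step 1 (b): {t1}
  step 2 (b): no successor for Q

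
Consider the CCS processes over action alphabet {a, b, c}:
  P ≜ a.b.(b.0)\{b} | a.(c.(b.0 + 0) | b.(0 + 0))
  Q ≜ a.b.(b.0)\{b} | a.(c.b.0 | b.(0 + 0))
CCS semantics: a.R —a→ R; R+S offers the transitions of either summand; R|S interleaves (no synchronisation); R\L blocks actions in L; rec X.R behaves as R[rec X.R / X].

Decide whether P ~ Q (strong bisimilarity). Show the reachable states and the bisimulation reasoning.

LTS(P): 21 reachable states
  s0 = a.b.(b.0)\{b} | a.(c.(b.0 + 0) | b.(0 + 0)) → ··a··> s1, ··a··> s2
  s1 = a.b.(b.0)\{b} | (c.(b.0 + 0) | b.(0 + 0)) → ··a··> s3, ··b··> s4, ··c··> s5
  s2 = b.(b.0)\{b} | a.(c.(b.0 + 0) | b.(0 + 0)) → ··a··> s3, ··b··> s6
  s3 = b.(b.0)\{b} | (c.(b.0 + 0) | b.(0 + 0)) → ··b··> s7, ··b··> s8, ··c··> s9
  s4 = a.b.(b.0)\{b} | (c.(b.0 + 0) | (0 + 0)) → ··a··> s8, ··c··> s10
  s5 = a.b.(b.0)\{b} | ((b.0 + 0) | b.(0 + 0)) → ··a··> s9, ··b··> s10, ··b··> s11
  s6 = (b.0)\{b} | a.(c.(b.0 + 0) | b.(0 + 0)) → ··a··> s7
  s7 = (b.0)\{b} | (c.(b.0 + 0) | b.(0 + 0)) → ··b··> s12, ··c··> s13
  s8 = b.(b.0)\{b} | (c.(b.0 + 0) | (0 + 0)) → ··b··> s12, ··c··> s14
  s9 = b.(b.0)\{b} | ((b.0 + 0) | b.(0 + 0)) → ··b··> s13, ··b··> s14, ··b··> s15
  s10 = a.b.(b.0)\{b} | ((b.0 + 0) | (0 + 0)) → ··a··> s14, ··b··> s16
  s11 = a.b.(b.0)\{b} | (0 | b.(0 + 0)) → ··a··> s15, ··b··> s16
  s12 = (b.0)\{b} | (c.(b.0 + 0) | (0 + 0)) → ··c··> s17
  s13 = (b.0)\{b} | ((b.0 + 0) | b.(0 + 0)) → ··b··> s17, ··b··> s18
  s14 = b.(b.0)\{b} | ((b.0 + 0) | (0 + 0)) → ··b··> s17, ··b··> s19
  s15 = b.(b.0)\{b} | (0 | b.(0 + 0)) → ··b··> s18, ··b··> s19
  s16 = a.b.(b.0)\{b} | (0 | (0 + 0)) → ··a··> s19
  s17 = (b.0)\{b} | ((b.0 + 0) | (0 + 0)) → ··b··> s20
  s18 = (b.0)\{b} | (0 | b.(0 + 0)) → ··b··> s20
  s19 = b.(b.0)\{b} | (0 | (0 + 0)) → ··b··> s20
  s20 = (b.0)\{b} | (0 | (0 + 0)) → ∅
LTS(Q): 21 reachable states
  t0 = a.b.(b.0)\{b} | a.(c.b.0 | b.(0 + 0)) → ··a··> t1, ··a··> t2
  t1 = a.b.(b.0)\{b} | (c.b.0 | b.(0 + 0)) → ··a··> t3, ··b··> t4, ··c··> t5
  t2 = b.(b.0)\{b} | a.(c.b.0 | b.(0 + 0)) → ··a··> t3, ··b··> t6
  t3 = b.(b.0)\{b} | (c.b.0 | b.(0 + 0)) → ··b··> t7, ··b··> t8, ··c··> t9
  t4 = a.b.(b.0)\{b} | (c.b.0 | (0 + 0)) → ··a··> t8, ··c··> t10
  t5 = a.b.(b.0)\{b} | (b.0 | b.(0 + 0)) → ··a··> t9, ··b··> t10, ··b··> t11
  t6 = (b.0)\{b} | a.(c.b.0 | b.(0 + 0)) → ··a··> t7
  t7 = (b.0)\{b} | (c.b.0 | b.(0 + 0)) → ··b··> t12, ··c··> t13
  t8 = b.(b.0)\{b} | (c.b.0 | (0 + 0)) → ··b··> t12, ··c··> t14
  t9 = b.(b.0)\{b} | (b.0 | b.(0 + 0)) → ··b··> t13, ··b··> t14, ··b··> t15
  t10 = a.b.(b.0)\{b} | (b.0 | (0 + 0)) → ··a··> t14, ··b··> t16
  t11 = a.b.(b.0)\{b} | (0 | b.(0 + 0)) → ··a··> t15, ··b··> t16
  t12 = (b.0)\{b} | (c.b.0 | (0 + 0)) → ··c··> t17
  t13 = (b.0)\{b} | (b.0 | b.(0 + 0)) → ··b··> t17, ··b··> t18
  t14 = b.(b.0)\{b} | (b.0 | (0 + 0)) → ··b··> t17, ··b··> t19
  t15 = b.(b.0)\{b} | (0 | b.(0 + 0)) → ··b··> t18, ··b··> t19
  t16 = a.b.(b.0)\{b} | (0 | (0 + 0)) → ··a··> t19
  t17 = (b.0)\{b} | (b.0 | (0 + 0)) → ··b··> t20
  t18 = (b.0)\{b} | (0 | b.(0 + 0)) → ··b··> t20
  t19 = b.(b.0)\{b} | (0 | (0 + 0)) → ··b··> t20
  t20 = (b.0)\{b} | (0 | (0 + 0)) → ∅
Coarsest stable partition (strong bisimilarity classes):
  B0 = {s0, t0}
  B1 = {s2, t2}
  B2 = {s6, t6}
  B3 = {s7, s8, t7, t8}
  B4 = {s12, t12}
  B5 = {s17, s18, s19, t17, t18, t19}
  B6 = {s20, t20}
  B7 = {s13, s14, s15, t13, t14, t15}
  B8 = {s3, t3}
  B9 = {s9, t9}
  B10 = {s1, t1}
  B11 = {s5, t5}
  B12 = {s10, s11, t10, t11}
  B13 = {s16, t16}
  B14 = {s4, t4}
s0 ∈ B0, t0 ∈ B0 → same block

YES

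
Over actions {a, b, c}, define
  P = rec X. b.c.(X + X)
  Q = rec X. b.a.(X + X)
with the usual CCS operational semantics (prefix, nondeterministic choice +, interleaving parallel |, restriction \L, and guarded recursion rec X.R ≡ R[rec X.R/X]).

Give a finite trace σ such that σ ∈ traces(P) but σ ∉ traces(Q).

LTS(P): 3 reachable states
  m0 = rec X. b.c.(X + X) → ··b··> m1
  m1 = c.((rec X. b.c.(X + X)) + (rec X. b.c.(X + X))) → ··c··> m2
  m2 = (rec X. b.c.(X + X)) + (rec X. b.c.(X + X)) → ··b··> m1
LTS(Q): 3 reachable states
  n0 = rec X. b.a.(X + X) → ··b··> n1
  n1 = a.((rec X. b.a.(X + X)) + (rec X. b.a.(X + X))) → ··a··> n2
  n2 = (rec X. b.a.(X + X)) + (rec X. b.a.(X + X)) → ··b··> n1
Executing bc from P (initial set {m0}):
  step 1 (b): {m1}
  step 2 (c): {m2}
  ✓ P
Executing bc from Q (initial set {n0}):
  step 1 (b): {n1}
  step 2 (c): ∅  — Q cannot continue

bc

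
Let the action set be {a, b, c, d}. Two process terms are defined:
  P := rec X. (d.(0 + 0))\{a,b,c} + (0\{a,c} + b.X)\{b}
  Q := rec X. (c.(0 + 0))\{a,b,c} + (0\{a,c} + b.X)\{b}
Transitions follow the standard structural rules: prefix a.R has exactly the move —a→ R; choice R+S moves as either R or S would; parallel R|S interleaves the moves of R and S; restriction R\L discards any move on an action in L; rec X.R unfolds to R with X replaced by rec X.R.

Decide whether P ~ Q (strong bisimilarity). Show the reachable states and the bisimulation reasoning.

P's transition system — 2 states:
  u0 = rec X. (d.(0 + 0))\{a,b,c} + (0\{a,c} + b.X)\{b} has moves -d-> u1
  u1 = (0 + 0)\{a,b,c} has moves (no moves)
Q's transition system — 1 states:
  v0 = rec X. (c.(0 + 0))\{a,b,c} + (0\{a,c} + b.X)\{b} has moves (no moves)
Coarsest stable partition (strong bisimilarity classes):
  B0 = {u0}
  B1 = {u1, v0}
u0 ∈ B0, v0 ∈ B1 → different blocks

not bisimilar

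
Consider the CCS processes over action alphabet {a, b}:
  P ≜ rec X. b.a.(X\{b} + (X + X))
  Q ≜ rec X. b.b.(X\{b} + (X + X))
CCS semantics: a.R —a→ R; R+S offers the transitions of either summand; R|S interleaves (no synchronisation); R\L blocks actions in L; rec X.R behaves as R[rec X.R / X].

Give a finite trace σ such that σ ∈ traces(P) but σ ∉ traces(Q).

ba

Reachable graph of P (3 states):
  u0 = rec X. b.a.(X\{b} + (X + X)) | -b-> u1
  u1 = a.((rec X. b.a.(X\{b} + (X + X)))\{b} + ((rec X. b.a.(X\{b} + (X + X))) + (rec X. b.a.(X\{b} + (X + X))))) | -a-> u2
  u2 = (rec X. b.a.(X\{b} + (X + X)))\{b} + ((rec X. b.a.(X\{b} + (X + X))) + (rec X. b.a.(X\{b} + (X + X)))) | -b-> u1
Reachable graph of Q (3 states):
  v0 = rec X. b.b.(X\{b} + (X + X)) | -b-> v1
  v1 = b.((rec X. b.b.(X\{b} + (X + X)))\{b} + ((rec X. b.b.(X\{b} + (X + X))) + (rec X. b.b.(X\{b} + (X + X))))) | -b-> v2
  v2 = (rec X. b.b.(X\{b} + (X + X)))\{b} + ((rec X. b.b.(X\{b} + (X + X))) + (rec X. b.b.(X\{b} + (X + X)))) | -b-> v1
Executing ba from P (initial set {u0}):
  after b @ step 1: {u1}
  after a @ step 2: {u2}
  P completes σ.
Executing ba from Q (initial set {v0}):
  after b @ step 1: {v1}
  after a @ step 2: ∅  — Q cannot continue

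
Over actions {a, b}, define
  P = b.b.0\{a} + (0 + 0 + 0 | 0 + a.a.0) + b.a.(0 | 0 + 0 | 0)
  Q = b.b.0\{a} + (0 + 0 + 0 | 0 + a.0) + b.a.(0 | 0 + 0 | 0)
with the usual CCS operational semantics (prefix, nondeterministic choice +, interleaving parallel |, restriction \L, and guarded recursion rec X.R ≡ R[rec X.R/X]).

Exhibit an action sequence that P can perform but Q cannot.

aa

LTS(P): 7 reachable states
  p0 = b.b.0\{a} + (0 + 0 + 0 | 0 + a.a.0) + b.a.(0 | 0 + 0 | 0) → —a→ p1, —b→ p2, —b→ p3
  p1 = a.0 → —a→ p4
  p2 = a.(0 | 0 + 0 | 0) → —a→ p5
  p3 = b.0\{a} → —b→ p6
  p4 = 0 → ∅
  p5 = 0 | 0 + 0 | 0 → ∅
  p6 = 0\{a} → ∅
LTS(Q): 6 reachable states
  q0 = b.b.0\{a} + (0 + 0 + 0 | 0 + a.0) + b.a.(0 | 0 + 0 | 0) → —a→ q1, —b→ q2, —b→ q3
  q1 = 0 → ∅
  q2 = a.(0 | 0 + 0 | 0) → —a→ q4
  q3 = b.0\{a} → —b→ q5
  q4 = 0 | 0 + 0 | 0 → ∅
  q5 = 0\{a} → ∅
Trace ⟨aa⟩ through P, begin at {p0}:
  [1] a ⇒ {p1}
  [2] a ⇒ {p4}
  — P admits the full trace.
Trace ⟨aa⟩ through Q, begin at {q0}:
  [1] a ⇒ {q1}
  [2] a ⇒ ∅ (Q stuck)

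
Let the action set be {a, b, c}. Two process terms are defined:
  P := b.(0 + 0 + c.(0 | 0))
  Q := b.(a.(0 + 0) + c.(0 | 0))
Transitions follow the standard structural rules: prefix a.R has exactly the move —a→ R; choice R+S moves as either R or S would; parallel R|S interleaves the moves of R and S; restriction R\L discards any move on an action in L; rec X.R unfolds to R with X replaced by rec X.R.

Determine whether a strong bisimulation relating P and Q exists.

P ≁ Q

LTS(P): 3 reachable states
  s0 = b.(0 + 0 + c.(0 | 0)) ⊢ -b-> s1
  s1 = 0 + 0 + c.(0 | 0) ⊢ -c-> s2
  s2 = 0 | 0 ⊢ ·
LTS(Q): 4 reachable states
  t0 = b.(a.(0 + 0) + c.(0 | 0)) ⊢ -b-> t1
  t1 = a.(0 + 0) + c.(0 | 0) ⊢ -a-> t2, -c-> t3
  t2 = 0 + 0 ⊢ ·
  t3 = 0 | 0 ⊢ ·
Coarsest stable partition (strong bisimilarity classes):
  B0 = {s0}
  B1 = {s1}
  B2 = {s2, t2, t3}
  B3 = {t0}
  B4 = {t1}
s0 ∈ B0, t0 ∈ B3 → different blocks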